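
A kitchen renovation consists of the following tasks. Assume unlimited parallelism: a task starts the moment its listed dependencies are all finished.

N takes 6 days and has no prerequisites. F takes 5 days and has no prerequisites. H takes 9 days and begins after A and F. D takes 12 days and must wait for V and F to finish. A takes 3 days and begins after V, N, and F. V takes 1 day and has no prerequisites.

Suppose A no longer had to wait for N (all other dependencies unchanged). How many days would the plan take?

17

Original critical path: N→A→H = 6+3+9 = 18 ⇒ 18 days.
Without N→A, A's earliest start moves from 6 to 5.
After: F→A→H = 5+3+9 = 17 → 17 days.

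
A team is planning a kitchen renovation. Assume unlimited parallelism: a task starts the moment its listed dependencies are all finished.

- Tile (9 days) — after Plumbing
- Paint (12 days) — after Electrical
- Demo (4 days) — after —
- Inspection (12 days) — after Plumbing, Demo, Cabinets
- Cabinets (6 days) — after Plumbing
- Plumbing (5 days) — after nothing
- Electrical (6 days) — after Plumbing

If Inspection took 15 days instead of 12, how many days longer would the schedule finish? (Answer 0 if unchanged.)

The binding path is Plumbing→Cabinets→Inspection = 5+6+12 = 23; finish at 23 days.
Inspection lies on that path, so at 15 days the path becomes 26 days.
No other chain overtakes it, so the finish is 26 days.
Change in finish: 26 − 23 = +3 days.

3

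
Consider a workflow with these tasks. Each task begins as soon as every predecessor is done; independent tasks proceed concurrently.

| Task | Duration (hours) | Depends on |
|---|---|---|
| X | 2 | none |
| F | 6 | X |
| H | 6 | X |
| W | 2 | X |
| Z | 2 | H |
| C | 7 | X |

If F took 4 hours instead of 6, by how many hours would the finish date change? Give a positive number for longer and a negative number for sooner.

Critical path before the change: X→H→Z = 2+6+2 = 10 giving 10 hours.
The longest path through F is only 8 hours, so F has float 2.
The critical path is still X→H→Z; finish is now 10 hours.
Change in finish: 10 − 10 = +0 hours.

0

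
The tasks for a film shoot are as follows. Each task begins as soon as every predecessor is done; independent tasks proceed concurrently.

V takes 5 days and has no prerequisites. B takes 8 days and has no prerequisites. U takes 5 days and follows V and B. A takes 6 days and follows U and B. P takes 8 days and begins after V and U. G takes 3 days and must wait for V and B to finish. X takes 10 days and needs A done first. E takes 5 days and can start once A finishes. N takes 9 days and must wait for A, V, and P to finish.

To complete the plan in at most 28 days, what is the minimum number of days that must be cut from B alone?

Current finish: 30 days; target: 28.
B is on every critical path, so each day cut from B cuts the finish by one (this holds down to a finish of 27).
Need 30 − 28 = 2 days off B → B becomes 6 days, finish becomes 28.

2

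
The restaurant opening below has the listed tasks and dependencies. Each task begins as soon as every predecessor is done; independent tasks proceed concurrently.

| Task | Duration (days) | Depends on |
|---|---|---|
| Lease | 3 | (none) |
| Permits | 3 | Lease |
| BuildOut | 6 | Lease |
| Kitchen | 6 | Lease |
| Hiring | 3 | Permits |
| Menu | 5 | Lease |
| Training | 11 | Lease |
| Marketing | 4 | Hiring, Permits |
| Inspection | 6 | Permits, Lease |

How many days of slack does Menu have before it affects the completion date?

6

Critical path: Lease→Training = 3+11 = 14, so the finish is 14 days.
Longest path through Menu: 8 days (earliest finish 8, latest finish 14).
So Menu can slip 14 − 8 = 6 days.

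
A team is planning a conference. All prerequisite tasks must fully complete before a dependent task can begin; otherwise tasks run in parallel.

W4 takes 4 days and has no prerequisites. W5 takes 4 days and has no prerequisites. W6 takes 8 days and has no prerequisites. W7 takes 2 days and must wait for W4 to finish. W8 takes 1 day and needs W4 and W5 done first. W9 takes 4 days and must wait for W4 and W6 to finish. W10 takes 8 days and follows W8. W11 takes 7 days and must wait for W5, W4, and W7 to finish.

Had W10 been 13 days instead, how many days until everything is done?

Actual critical path: W4→W8→W10 = 4+1+8 = 13 ⇒ 13 days.
W10 is on the critical path; changing it to 13 makes that path 18 days.
That remains the longest chain; total 18 days.

18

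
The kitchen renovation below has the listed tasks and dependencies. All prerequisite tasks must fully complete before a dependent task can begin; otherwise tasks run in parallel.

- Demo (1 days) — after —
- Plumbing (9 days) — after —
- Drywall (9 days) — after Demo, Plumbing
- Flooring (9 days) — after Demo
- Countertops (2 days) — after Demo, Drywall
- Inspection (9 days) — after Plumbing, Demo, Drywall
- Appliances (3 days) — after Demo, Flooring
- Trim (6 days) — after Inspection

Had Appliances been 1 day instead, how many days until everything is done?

The binding path is Plumbing→Drywall→Inspection→Trim = 9+9+9+6 = 33; finish at 33 days.
Appliances is off the critical path — its longest chain is 13 days, giving 20 of slack.
No other chain overtakes it, so the finish is 33 days.

33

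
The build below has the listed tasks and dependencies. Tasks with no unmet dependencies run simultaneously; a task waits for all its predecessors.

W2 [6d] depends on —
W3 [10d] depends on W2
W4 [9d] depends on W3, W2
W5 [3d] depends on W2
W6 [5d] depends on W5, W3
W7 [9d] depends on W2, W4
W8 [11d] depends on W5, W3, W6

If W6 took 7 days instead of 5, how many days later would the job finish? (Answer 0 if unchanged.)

Critical path before the change: W2→W3→W4→W7 = 6+10+9+9 = 34 giving 34 days.
The longest path through W6 is only 32 days, so W6 has float 2.
The critical path is still W2→W3→W4→W7; finish is now 34 days.
Change in finish: 34 − 34 = +0 days.

0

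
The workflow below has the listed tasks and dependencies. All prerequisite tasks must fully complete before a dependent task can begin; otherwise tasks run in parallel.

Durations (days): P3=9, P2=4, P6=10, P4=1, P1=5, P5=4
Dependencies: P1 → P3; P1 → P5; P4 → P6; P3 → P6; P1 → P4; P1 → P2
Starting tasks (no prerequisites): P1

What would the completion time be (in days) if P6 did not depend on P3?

With the dependency in place, P1→P3→P6 = 5+9+10 = 24 sets the finish at 24 days.
Without P3→P6, P6's earliest start moves from 14 to 6.
After: P1→P4→P6 = 5+1+10 = 16 → 16 days.

16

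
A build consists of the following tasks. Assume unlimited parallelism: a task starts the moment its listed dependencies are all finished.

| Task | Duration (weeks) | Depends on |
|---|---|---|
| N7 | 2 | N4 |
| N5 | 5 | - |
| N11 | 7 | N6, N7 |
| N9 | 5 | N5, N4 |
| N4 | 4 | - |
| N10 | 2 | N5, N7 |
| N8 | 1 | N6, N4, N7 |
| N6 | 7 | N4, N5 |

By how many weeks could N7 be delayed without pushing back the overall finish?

6

Critical path: N5→N6→N11 = 5+7+7 = 19, so the finish is 19 weeks.
The longest chain containing N7 totals 13 weeks.
Float = 19 − 13 = 6.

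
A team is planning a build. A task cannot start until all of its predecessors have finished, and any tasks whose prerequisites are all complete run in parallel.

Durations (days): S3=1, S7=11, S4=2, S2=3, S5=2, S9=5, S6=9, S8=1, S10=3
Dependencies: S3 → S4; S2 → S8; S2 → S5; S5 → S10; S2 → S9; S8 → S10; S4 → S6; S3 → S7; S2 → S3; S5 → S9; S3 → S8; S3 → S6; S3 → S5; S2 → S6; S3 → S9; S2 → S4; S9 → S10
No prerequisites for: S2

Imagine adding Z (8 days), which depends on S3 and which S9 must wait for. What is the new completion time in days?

Originally the plan takes 15 days.
With Z inserted, S9 now waits for max(S2, S3, S5, Z).
New critical path: S2→S3→Z→S9→S10 = 3+1+8+5+3 = 20 ⇒ 20 days.

20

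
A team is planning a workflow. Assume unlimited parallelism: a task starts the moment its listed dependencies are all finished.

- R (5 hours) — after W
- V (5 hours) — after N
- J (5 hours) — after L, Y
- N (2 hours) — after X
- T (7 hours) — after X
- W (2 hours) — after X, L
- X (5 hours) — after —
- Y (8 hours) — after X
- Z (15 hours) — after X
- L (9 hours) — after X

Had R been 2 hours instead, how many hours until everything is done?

Actual critical path: X→L→W→R = 5+9+2+5 = 21 ⇒ 21 hours.
Since R is critical, the -3 change carries straight to that chain (now 18 hours).
The binding chain switches to X→Z = 5+15 = 20; finish 20 hours.

20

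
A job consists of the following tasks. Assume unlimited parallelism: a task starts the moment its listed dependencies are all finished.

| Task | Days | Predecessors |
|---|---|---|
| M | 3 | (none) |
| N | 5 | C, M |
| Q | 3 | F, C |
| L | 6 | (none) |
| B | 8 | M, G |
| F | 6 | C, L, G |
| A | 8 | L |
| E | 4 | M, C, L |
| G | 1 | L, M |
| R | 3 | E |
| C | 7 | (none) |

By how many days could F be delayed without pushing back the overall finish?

L→G→F→Q = 6+1+6+3 = 16 sets the makespan at 16 days.
The longest chain containing F totals 16 days.
So F can slip 13 − 13 = 0 days.

0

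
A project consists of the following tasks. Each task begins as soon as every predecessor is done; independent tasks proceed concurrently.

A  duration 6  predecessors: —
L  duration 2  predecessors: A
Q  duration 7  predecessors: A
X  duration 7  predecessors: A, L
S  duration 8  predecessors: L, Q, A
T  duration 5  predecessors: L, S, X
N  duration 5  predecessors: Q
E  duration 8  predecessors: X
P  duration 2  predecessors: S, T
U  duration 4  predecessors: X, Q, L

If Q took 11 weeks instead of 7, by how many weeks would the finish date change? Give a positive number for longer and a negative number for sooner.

4

As given, the longest chain is A→Q→S→T→P = 6+7+8+5+2 = 28, so the finish is 28 weeks.
Q lies on that path, so at 11 weeks the path becomes 32 weeks.
No other chain overtakes it, so the finish is 32 weeks.
Change in finish: 32 − 28 = +4 weeks.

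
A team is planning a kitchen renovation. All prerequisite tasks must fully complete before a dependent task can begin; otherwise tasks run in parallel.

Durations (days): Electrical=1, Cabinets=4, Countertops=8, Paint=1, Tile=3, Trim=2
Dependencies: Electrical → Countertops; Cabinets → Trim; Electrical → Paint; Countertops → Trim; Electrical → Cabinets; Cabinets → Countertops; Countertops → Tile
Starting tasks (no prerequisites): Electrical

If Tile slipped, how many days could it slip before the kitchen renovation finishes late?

Critical path: Electrical→Cabinets→Countertops→Tile = 1+4+8+3 = 16, so the finish is 16 days.
Longest path through Tile: 16 days (earliest finish 16, latest finish 16).
Float = 16 − 16 = 0.

0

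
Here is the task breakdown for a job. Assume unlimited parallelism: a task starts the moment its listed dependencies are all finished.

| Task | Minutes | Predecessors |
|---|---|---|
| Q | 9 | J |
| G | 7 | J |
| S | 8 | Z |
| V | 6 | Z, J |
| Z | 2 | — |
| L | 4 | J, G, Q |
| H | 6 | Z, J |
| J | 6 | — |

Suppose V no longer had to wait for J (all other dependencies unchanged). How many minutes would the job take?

Before: longest chain J→Q→L = 6+9+4 = 19, finish 19.
Without J→V, V's earliest start moves from 6 to 2.
The longest chain is now J→Q→L = 6+9+4 = 19, so the job takes 19 minutes.

19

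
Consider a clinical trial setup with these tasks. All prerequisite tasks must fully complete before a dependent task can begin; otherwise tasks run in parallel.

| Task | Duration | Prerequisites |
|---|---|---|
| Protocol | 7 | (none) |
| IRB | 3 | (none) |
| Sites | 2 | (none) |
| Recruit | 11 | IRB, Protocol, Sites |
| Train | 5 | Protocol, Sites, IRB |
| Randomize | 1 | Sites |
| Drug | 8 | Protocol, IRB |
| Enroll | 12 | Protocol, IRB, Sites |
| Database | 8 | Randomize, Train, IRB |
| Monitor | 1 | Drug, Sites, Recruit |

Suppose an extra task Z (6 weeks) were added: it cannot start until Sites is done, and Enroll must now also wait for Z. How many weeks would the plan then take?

Originally the plan takes 20 weeks.
With Z inserted, Enroll now waits for max(Protocol, IRB, Sites, Z).
New critical path: Protocol→Train→Database = 7+5+8 = 20 ⇒ 20 weeks.

20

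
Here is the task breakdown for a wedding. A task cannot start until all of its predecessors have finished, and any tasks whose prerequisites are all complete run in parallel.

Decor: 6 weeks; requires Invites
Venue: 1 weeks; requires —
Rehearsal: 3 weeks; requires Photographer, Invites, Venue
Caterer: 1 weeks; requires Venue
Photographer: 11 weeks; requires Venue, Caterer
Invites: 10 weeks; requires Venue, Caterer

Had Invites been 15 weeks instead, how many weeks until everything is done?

As given, the longest chain is Venue→Caterer→Invites→Decor = 1+1+10+6 = 18, so the finish is 18 weeks.
Invites is on the critical path; changing it to 15 makes that path 23 weeks.
That remains the longest chain; total 23 weeks.

23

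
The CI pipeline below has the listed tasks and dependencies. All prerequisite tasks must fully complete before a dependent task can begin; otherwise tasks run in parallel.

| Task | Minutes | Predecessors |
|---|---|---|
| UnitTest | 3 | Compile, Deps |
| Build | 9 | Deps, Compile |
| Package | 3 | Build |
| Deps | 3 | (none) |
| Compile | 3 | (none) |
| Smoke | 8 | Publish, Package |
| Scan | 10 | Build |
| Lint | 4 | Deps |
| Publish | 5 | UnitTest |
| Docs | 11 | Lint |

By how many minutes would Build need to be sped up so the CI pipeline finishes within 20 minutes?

3

Current finish: 23 minutes; target: 20.
Build is on every critical path, so each minute cut from Build cuts the finish by one (this holds down to a finish of 19).
Need 23 − 20 = 3 minutes off Build → Build becomes 6 minutes, finish becomes 20.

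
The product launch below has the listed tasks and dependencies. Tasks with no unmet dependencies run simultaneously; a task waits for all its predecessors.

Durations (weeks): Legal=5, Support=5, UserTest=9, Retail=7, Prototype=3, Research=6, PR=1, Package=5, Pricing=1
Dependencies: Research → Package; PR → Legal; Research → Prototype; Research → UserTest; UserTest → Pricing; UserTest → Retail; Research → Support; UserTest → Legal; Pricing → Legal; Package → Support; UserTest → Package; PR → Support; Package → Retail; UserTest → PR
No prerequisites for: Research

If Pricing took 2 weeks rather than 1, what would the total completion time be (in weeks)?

Actual critical path: Research→UserTest→Package→Retail = 6+9+5+7 = 27 ⇒ 27 weeks.
Pricing is off the critical path — its longest chain is 21 weeks, giving 6 of slack.
The critical path is still Research→UserTest→Package→Retail; finish is now 27 weeks.

27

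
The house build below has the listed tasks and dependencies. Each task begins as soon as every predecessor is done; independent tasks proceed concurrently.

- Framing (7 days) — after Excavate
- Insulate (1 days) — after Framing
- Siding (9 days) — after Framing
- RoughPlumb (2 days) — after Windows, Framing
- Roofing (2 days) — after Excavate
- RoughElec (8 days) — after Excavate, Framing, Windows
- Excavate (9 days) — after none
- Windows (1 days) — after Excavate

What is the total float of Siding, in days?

0

Excavate→Framing→Siding = 9+7+9 = 25 sets the makespan at 25 days.
Siding finishes as early as 25 and must finish by 25.
Float = 25 − 25 = 0.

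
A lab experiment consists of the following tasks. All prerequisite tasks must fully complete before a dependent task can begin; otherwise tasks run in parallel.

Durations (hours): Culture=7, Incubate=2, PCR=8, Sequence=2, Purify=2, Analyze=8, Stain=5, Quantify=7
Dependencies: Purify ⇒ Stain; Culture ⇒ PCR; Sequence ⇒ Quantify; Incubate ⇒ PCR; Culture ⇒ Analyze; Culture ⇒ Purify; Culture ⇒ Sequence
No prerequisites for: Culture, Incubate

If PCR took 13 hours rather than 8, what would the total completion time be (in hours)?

Baseline: Culture→Sequence→Quantify = 7+2+7 = 16 → 16 hours.
PCR is off the critical path — its longest chain is 15 hours, giving 1 of slack.
The binding chain switches to Culture→PCR = 7+13 = 20; finish 20 hours.

20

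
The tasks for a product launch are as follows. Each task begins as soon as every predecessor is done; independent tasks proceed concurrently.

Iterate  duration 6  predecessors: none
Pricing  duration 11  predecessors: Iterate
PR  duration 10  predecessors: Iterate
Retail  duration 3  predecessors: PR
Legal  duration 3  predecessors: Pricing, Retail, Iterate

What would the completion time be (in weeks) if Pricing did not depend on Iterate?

22

Before: longest chain Iterate→PR→Retail→Legal = 6+10+3+3 = 22, finish 22.
Without Iterate→Pricing, Pricing's earliest start moves from 6 to 0.
New critical path: Iterate→PR→Retail→Legal = 6+10+3+3 = 22 ⇒ 22 weeks.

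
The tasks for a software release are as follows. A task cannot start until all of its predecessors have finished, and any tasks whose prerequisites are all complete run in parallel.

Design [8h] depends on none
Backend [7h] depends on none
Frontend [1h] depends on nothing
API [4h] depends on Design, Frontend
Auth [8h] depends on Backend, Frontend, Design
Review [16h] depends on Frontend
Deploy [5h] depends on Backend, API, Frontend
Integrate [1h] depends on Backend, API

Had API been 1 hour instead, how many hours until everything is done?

Critical path before the change: Design→API→Deploy = 8+4+5 = 17 giving 17 hours.
API is on the critical path; changing it to 1 makes that path 14 hours.
Now Frontend→Review = 1+16 = 17 is longest, so the finish becomes 17 hours.

17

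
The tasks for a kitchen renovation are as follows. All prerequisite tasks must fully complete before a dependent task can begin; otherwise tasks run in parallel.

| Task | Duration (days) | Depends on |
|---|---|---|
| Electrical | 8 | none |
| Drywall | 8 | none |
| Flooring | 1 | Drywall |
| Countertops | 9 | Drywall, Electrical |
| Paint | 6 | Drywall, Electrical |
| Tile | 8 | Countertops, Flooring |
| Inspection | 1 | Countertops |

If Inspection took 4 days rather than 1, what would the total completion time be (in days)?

Actual critical path: Electrical→Countertops→Tile = 8+9+8 = 25 ⇒ 25 days.
Inspection has 7 days of float (longest path through it is 18).
The critical path is still Electrical→Countertops→Tile; finish is now 25 days.

25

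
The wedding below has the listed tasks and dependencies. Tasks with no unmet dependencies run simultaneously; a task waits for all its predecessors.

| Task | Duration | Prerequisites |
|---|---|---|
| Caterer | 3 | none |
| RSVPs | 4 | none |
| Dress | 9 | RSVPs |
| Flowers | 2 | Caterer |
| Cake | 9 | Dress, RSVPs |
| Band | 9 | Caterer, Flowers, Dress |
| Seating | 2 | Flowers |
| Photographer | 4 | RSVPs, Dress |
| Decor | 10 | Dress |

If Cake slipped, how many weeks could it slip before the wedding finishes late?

1

The longest chain is RSVPs→Dress→Decor = 4+9+10 = 23; overall finish 23 weeks.
The longest chain containing Cake totals 22 weeks.
So Cake can slip 23 − 22 = 1 week.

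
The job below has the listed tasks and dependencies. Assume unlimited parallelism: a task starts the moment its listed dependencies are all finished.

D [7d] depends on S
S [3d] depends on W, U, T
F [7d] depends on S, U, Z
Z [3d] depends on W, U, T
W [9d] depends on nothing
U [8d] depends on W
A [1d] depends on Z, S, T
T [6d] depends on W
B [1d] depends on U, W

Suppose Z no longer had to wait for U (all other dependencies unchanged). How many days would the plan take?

Before: longest chain W→U→S→D = 9+8+3+7 = 27, finish 27.
Without U→Z, Z's earliest start moves from 17 to 15.
The longest chain is now W→U→S→D = 9+8+3+7 = 27, so the plan takes 27 days.

27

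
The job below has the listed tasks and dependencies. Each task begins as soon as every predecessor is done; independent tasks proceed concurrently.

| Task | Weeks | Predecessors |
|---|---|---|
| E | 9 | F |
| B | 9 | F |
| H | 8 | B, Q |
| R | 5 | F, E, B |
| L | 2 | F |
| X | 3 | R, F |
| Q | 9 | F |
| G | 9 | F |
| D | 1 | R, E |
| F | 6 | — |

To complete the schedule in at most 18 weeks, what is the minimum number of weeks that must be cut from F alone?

5

Current finish: 23 weeks; target: 18.
F is on every critical path, so each week cut from F cuts the finish by one (this holds down to a finish of 18).
Need 23 − 18 = 5 weeks off F → F becomes 1 week, finish becomes 18.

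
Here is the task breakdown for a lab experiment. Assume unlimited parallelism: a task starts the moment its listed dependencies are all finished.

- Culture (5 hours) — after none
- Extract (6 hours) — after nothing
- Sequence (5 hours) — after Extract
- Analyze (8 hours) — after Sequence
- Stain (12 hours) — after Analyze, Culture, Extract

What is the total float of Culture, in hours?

14

The longest chain is Extract→Sequence→Analyze→Stain = 6+5+8+12 = 31; overall finish 31 hours.
Culture finishes as early as 5 and must finish by 19.
So Culture can slip 19 − 5 = 14 hours.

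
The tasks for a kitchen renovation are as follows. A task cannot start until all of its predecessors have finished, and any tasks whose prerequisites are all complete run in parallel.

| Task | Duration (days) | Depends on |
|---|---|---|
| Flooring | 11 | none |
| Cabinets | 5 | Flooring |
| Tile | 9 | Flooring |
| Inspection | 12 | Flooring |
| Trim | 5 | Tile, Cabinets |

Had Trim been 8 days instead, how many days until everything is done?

28

Actual critical path: Flooring→Tile→Trim = 11+9+5 = 25 ⇒ 25 days.
Trim is on the critical path; changing it to 8 makes that path 28 days.
No other chain overtakes it, so the finish is 28 days.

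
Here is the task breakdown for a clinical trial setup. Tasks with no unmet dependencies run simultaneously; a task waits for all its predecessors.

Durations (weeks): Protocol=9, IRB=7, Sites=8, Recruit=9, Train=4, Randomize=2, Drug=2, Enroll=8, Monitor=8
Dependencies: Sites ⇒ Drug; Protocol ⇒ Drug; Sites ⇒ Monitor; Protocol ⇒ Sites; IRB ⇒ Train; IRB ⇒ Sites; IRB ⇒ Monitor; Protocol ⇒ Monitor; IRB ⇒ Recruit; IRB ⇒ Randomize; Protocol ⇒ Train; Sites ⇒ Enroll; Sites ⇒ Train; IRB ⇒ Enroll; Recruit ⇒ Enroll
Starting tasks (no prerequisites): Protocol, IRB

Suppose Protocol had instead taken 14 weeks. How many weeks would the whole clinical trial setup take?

The binding path is Protocol→Sites→Enroll = 9+8+8 = 25; finish at 25 weeks.
Protocol lies on that path, so at 14 weeks the path becomes 30 weeks.
No other chain overtakes it, so the finish is 30 weeks.

30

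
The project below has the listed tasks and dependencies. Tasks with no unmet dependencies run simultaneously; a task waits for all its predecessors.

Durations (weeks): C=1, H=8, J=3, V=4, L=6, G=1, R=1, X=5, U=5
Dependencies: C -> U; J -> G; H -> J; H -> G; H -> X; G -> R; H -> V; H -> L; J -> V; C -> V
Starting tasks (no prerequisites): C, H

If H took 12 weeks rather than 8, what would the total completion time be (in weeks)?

Actual critical path: H→J→V = 8+3+4 = 15 ⇒ 15 weeks.
H is on the critical path; changing it to 12 makes that path 19 weeks.
No other chain overtakes it, so the finish is 19 weeks.

19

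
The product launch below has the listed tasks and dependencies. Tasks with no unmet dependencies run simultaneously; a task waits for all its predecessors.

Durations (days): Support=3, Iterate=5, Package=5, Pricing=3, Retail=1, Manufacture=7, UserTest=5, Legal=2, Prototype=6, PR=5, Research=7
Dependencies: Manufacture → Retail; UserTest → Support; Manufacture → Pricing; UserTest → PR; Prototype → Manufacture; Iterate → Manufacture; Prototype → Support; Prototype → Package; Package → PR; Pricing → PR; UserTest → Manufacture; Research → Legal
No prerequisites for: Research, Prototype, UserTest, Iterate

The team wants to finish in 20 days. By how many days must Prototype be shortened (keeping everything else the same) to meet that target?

Current finish: 21 days; target: 20.
Prototype is on every critical path, so each day cut from Prototype cuts the finish by one (this holds down to a finish of 20).
Need 21 − 20 = 1 day off Prototype → Prototype becomes 5 days, finish becomes 20.

1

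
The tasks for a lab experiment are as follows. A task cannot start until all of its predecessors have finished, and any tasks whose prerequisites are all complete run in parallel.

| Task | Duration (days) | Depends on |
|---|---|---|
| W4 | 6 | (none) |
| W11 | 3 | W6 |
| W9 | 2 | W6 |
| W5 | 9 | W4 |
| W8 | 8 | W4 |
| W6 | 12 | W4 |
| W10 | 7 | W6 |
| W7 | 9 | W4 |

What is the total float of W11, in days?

4

W4→W6→W10 = 6+12+7 = 25 sets the makespan at 25 days.
Longest path through W11: 21 days (earliest finish 21, latest finish 25).
Slack of W11 = 22 − 18 = 4 days.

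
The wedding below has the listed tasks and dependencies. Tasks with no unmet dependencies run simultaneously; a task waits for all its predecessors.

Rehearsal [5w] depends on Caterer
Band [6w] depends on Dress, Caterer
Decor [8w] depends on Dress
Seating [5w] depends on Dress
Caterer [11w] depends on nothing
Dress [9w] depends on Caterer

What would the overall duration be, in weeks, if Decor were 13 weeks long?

33

As given, the longest chain is Caterer→Dress→Decor = 11+9+8 = 28, so the finish is 28 weeks.
Decor is on the critical path; changing it to 13 makes that path 33 weeks.
The critical path is still Caterer→Dress→Decor; finish is now 33 weeks.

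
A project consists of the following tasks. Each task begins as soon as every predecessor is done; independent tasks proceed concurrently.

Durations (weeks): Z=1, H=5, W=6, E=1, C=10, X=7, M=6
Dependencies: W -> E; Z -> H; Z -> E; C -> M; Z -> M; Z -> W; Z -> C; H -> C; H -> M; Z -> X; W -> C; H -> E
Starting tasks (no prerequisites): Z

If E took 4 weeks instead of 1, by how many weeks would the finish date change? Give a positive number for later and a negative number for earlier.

As given, the longest chain is Z→W→C→M = 1+6+10+6 = 23, so the finish is 23 weeks.
E has 15 weeks of float (longest path through it is 8).
No other chain overtakes it, so the finish is 23 weeks.
Change in finish: 23 − 23 = +0 weeks.

0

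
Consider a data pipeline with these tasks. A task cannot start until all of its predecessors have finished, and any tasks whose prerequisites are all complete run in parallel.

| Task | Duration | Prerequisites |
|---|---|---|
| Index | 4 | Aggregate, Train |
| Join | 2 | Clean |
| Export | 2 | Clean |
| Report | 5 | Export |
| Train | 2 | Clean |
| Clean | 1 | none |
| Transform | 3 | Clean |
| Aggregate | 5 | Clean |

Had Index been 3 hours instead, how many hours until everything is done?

9

Critical path before the change: Clean→Aggregate→Index = 1+5+4 = 10 giving 10 hours.
Index lies on that path, so at 3 hours the path becomes 9 hours.
The critical path is still Clean→Aggregate→Index; finish is now 9 hours.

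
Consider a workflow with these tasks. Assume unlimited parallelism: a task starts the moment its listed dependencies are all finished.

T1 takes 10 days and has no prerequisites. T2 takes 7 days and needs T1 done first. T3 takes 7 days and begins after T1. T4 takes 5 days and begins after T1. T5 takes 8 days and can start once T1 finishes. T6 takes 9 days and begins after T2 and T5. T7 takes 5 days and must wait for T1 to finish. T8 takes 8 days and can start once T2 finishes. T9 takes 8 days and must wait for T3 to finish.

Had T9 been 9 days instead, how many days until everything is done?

As given, the longest chain is T1→T5→T6 = 10+8+9 = 27, so the finish is 27 days.
T9 has 2 days of float (longest path through it is 25).
That remains the longest chain; total 27 days.

27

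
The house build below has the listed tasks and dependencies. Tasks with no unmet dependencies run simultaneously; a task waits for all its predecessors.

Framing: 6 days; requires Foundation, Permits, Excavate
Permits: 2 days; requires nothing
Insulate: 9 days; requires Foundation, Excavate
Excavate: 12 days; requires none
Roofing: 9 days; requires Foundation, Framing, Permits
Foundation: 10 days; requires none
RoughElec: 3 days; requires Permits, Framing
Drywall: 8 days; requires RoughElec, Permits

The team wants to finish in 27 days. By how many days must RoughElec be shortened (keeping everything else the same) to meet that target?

2

Current finish: 29 days; target: 27.
RoughElec is on every critical path, so each day cut from RoughElec cuts the finish by one (this holds down to a finish of 27).
Need 29 − 27 = 2 days off RoughElec → RoughElec becomes 1 day, finish becomes 27.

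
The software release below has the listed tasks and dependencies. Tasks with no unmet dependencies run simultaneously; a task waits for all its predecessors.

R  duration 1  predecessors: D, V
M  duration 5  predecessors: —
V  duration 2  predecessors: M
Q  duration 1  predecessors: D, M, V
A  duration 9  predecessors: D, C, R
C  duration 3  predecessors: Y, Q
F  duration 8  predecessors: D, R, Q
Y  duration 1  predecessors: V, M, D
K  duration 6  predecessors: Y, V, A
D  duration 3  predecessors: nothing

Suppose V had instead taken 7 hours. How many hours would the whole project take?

31

The binding path is M→V→Y→C→A→K = 5+2+1+3+9+6 = 26; finish at 26 hours.
V is on the critical path; changing it to 7 makes that path 31 hours.
No other chain overtakes it, so the finish is 31 hours.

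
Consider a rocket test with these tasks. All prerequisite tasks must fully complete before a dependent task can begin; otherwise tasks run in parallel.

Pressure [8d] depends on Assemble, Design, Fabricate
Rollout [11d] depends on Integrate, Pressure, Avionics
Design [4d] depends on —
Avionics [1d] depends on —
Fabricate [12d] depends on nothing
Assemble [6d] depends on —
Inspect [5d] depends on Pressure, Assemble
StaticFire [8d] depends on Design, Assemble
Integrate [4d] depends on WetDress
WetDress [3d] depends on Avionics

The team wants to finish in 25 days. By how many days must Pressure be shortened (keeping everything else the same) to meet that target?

Current finish: 31 days; target: 25.
Pressure is on every critical path, so each day cut from Pressure cuts the finish by one (this holds down to a finish of 24).
Need 31 − 25 = 6 days off Pressure → Pressure becomes 2 days, finish becomes 25.

6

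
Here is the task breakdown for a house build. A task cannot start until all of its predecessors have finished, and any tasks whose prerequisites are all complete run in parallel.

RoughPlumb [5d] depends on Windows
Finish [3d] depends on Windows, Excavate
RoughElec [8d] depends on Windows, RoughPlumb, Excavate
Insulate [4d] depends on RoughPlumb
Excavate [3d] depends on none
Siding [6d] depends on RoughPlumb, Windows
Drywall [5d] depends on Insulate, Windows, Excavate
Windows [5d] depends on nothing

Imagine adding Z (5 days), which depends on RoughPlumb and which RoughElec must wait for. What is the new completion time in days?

Originally the schedule takes 19 days.
With Z inserted, RoughElec now waits for max(Windows, RoughPlumb, Excavate, Z).
New critical path: Windows→RoughPlumb→Z→RoughElec = 5+5+5+8 = 23 ⇒ 23 days.

23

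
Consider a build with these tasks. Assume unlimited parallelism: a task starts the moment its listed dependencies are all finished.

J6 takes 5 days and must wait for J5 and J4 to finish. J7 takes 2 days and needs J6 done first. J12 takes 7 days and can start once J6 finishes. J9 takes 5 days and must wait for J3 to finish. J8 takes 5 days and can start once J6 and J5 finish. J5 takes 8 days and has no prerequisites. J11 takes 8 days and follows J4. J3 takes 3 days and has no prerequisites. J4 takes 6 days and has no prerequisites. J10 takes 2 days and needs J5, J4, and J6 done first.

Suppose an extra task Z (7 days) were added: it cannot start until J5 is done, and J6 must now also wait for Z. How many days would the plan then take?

27

Originally the plan takes 20 days.
With Z inserted, J6 now waits for max(J5, J4, Z).
New critical path: J5→Z→J6→J12 = 8+7+5+7 = 27 ⇒ 27 days.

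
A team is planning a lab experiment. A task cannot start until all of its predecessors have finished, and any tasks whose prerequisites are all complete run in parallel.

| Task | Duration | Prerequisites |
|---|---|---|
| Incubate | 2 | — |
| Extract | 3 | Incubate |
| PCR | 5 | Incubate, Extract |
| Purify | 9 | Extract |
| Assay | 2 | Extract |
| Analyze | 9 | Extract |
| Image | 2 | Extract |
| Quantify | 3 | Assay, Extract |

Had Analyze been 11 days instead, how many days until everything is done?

Baseline: Incubate→Extract→Analyze = 2+3+9 = 14 → 14 days.
Analyze lies on that path, so at 11 days the path becomes 16 days.
The critical path is still Incubate→Extract→Analyze; finish is now 16 days.

16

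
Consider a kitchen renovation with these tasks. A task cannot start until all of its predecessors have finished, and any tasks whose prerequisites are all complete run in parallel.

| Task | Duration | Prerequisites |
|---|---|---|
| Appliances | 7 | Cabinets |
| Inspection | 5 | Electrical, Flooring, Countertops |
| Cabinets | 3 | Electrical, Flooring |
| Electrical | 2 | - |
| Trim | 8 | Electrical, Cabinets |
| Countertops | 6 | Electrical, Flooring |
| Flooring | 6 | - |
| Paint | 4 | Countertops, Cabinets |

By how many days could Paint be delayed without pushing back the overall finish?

1

Critical path: Flooring→Cabinets→Trim = 6+3+8 = 17, so the finish is 17 days.
Paint finishes as early as 16 and must finish by 17.
So Paint can slip 17 − 16 = 1 day.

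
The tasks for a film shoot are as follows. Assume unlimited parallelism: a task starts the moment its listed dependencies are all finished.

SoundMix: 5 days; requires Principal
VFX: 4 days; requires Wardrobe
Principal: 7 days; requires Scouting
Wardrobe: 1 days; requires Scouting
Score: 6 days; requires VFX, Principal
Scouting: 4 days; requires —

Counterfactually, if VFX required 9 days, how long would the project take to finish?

The binding path is Scouting→Principal→Score = 4+7+6 = 17; finish at 17 days.
VFX is off the critical path — its longest chain is 15 days, giving 2 of slack.
Now Scouting→Wardrobe→VFX→Score = 4+1+9+6 = 20 is longest, so the finish becomes 20 days.

20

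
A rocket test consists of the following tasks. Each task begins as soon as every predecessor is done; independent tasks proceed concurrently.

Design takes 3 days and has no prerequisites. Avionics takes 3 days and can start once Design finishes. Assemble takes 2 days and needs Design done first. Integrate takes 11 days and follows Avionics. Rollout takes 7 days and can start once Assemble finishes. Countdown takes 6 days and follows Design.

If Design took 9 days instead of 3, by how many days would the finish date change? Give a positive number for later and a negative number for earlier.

As given, the longest chain is Design→Avionics→Integrate = 3+3+11 = 17, so the finish is 17 days.
Since Design is critical, the +6 change carries straight to that chain (now 23 days).
No other chain overtakes it, so the finish is 23 days.
Change in finish: 23 − 17 = +6 days.

6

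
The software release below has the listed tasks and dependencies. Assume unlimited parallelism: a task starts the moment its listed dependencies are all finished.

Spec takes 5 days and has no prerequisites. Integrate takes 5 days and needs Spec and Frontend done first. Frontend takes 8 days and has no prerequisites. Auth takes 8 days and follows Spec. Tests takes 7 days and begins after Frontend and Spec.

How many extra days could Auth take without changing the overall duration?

2

Critical path: Frontend→Tests = 8+7 = 15, so the finish is 15 days.
Auth finishes as early as 13 and must finish by 15.
Float = 15 − 13 = 2.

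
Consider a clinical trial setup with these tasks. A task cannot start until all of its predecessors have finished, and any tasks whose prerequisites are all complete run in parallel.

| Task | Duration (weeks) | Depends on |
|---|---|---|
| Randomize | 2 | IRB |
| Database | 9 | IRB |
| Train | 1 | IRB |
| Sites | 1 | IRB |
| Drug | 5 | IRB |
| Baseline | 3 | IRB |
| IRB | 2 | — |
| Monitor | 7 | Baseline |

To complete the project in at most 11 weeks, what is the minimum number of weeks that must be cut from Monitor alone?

1

Current finish: 12 weeks; target: 11.
Monitor is on every critical path, so each week cut from Monitor cuts the finish by one (this holds down to a finish of 11).
Need 12 − 11 = 1 week off Monitor → Monitor becomes 6 weeks, finish becomes 11.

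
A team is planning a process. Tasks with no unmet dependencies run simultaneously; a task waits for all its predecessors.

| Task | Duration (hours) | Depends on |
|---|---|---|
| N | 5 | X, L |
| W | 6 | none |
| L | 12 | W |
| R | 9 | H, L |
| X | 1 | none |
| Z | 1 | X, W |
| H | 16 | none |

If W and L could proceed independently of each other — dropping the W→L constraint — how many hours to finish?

Original critical path: W→L→R = 6+12+9 = 27 ⇒ 27 hours.
Without W→L, L's earliest start moves from 6 to 0.
After: H→R = 16+9 = 25 → 25 hours.

25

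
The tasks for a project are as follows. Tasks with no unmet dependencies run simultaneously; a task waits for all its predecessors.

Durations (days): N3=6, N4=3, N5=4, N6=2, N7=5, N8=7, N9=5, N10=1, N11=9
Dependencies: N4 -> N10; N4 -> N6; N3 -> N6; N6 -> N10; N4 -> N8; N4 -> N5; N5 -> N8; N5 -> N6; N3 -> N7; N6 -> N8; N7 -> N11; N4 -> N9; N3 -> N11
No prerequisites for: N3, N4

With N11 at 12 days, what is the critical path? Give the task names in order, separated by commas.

Critical path before the change: N3→N7→N11 = 6+5+9 = 20 giving 20 days.
N11 lies on that path, so at 12 days the path becomes 23 days.
No other chain overtakes it, so the finish is 23 days.

N3, N7, N11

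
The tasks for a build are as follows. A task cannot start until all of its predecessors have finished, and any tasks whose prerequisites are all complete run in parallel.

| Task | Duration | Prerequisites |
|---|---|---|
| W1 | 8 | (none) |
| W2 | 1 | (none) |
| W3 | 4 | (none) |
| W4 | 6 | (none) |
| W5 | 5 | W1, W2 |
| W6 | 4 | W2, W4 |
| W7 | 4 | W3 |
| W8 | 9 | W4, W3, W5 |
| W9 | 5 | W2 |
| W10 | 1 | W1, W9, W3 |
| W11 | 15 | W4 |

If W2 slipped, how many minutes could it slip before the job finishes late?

W1→W5→W8 = 8+5+9 = 22 sets the makespan at 22 minutes.
W2 finishes as early as 1 and must finish by 8.
Slack of W2 = 7 − 0 = 7 minutes.

7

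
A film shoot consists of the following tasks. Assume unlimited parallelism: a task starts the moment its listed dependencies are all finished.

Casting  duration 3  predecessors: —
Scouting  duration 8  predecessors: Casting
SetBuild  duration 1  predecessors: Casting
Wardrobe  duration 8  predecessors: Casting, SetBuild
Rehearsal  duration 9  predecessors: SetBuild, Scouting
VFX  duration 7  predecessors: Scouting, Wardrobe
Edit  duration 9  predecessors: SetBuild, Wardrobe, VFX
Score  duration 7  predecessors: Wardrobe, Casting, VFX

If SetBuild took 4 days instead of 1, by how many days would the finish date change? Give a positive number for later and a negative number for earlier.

3

Actual critical path: Casting→SetBuild→Wardrobe→VFX→Edit = 3+1+8+7+9 = 28 ⇒ 28 days.
SetBuild lies on that path, so at 4 days the path becomes 31 days.
The critical path is still Casting→SetBuild→Wardrobe→VFX→Edit; finish is now 31 days.
Change in finish: 31 − 28 = +3 days.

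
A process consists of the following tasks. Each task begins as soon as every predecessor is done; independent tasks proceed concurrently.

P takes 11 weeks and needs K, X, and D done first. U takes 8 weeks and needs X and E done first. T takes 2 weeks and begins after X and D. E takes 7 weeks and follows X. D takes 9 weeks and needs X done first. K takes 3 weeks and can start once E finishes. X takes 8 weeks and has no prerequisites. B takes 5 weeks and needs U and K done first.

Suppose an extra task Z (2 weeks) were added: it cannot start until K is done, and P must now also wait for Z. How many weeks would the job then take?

Originally the job takes 29 weeks.
With Z inserted, P now waits for max(K, X, D, Z).
New critical path: X→E→K→Z→P = 8+7+3+2+11 = 31 ⇒ 31 weeks.

31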